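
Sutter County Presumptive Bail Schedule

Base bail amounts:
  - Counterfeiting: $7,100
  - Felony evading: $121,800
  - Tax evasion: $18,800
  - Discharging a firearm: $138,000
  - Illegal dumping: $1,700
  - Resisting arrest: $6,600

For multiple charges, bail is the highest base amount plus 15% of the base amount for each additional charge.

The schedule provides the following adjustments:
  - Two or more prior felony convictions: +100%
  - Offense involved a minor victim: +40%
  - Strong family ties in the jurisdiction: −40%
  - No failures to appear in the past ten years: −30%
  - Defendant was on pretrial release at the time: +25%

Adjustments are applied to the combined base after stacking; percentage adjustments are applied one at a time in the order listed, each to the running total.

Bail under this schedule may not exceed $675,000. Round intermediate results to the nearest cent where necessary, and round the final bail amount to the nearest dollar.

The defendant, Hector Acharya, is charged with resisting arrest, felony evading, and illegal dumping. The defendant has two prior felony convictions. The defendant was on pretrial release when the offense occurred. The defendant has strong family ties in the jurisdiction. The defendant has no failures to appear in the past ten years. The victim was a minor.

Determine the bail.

Base amounts from the schedule: resisting arrest $6,600; felony evading $121,800; illegal dumping $1,700.
Stacking rule: highest base plus 15% of each additional charge. Highest is felony evading at $121,800. Additional: $6,600 × 15% = $990; $1,700 × 15% = $255. Combined base = $121,800 + $1,245 = $123,045.
Two or more prior felony convictions (+100%): $123,045 × 2 = $246,090.
Offense involved a minor victim (+40%): $246,090 × 1.4 = $344,526.
Strong family ties in the jurisdiction (−40%): $344,526 × 0.6 = $206,715.60.
No failures to appear in the past ten years (−30%): $206,715.60 × 0.7 = $144,700.92.
Defendant was on pretrial release at the time (+25%): $144,700.92 × 1.25 = $180,876.15.
$180,876.15 is within the $675,000 maximum.
Rounded to the nearest dollar: $180,876.

$180,876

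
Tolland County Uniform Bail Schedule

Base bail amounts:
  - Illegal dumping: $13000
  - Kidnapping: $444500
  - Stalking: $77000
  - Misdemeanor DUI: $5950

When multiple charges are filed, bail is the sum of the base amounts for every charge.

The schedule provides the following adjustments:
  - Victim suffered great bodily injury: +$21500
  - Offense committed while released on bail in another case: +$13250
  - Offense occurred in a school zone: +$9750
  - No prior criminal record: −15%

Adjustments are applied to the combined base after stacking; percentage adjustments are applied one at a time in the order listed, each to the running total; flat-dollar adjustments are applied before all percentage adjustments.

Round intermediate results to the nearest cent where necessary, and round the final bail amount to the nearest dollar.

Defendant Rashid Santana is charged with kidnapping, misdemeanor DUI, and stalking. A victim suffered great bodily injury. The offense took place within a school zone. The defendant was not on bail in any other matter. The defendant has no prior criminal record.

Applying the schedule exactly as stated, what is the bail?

Base amounts from the schedule: kidnapping $444500; misdemeanor DUI $5950; stalking $77000.
Stacking rule: sum of all bases. $444500 + $5950 + $77000 = $527450.
Victim suffered great bodily injury (+$21500 flat): $527450 + $21500 = $548950.
Offense occurred in a school zone (+$9750 flat): $548950 + $9750 = $558700.
No prior criminal record (−15%): $558700 × 0.85 = $474895.

$474895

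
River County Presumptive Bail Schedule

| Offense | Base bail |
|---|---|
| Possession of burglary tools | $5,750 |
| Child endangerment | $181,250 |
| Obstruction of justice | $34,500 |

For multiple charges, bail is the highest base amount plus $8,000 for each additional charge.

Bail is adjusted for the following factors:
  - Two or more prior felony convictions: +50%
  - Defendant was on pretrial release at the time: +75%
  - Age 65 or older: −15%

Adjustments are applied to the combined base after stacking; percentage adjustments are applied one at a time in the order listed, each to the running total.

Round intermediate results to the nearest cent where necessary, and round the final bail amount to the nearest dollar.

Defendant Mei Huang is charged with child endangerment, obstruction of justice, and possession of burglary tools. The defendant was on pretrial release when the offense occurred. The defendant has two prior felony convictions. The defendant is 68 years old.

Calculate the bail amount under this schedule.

Base amounts from the schedule: child endangerment $181,250; obstruction of justice $34,500; possession of burglary tools $5,750.
Stacking rule: highest base plus $8,000 per additional charge. Highest is child endangerment at $181,250; 2 additional charges → +$16,000. Combined base = $197,250.
Two or more prior felony convictions (+50%): $197,250 × 1.5 = $295,875.
Defendant was on pretrial release at the time (+75%): $295,875 × 1.75 = $517,781.25.
Age 65 or older (−15%): $517,781.25 × 0.85 = $440,114.06.
Rounded to the nearest dollar: $440,114.

$440,114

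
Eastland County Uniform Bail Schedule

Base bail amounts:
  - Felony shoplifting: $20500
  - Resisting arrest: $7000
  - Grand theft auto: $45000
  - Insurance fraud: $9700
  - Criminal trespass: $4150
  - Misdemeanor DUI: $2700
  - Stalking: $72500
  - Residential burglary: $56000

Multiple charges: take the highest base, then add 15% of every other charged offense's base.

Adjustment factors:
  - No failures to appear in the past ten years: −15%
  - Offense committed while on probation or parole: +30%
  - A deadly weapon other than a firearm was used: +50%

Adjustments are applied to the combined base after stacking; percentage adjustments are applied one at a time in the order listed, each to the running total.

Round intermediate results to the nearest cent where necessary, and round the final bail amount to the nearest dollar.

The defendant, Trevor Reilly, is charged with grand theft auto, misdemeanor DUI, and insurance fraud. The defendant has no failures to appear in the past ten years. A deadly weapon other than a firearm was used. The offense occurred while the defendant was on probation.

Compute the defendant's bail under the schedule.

$77670

Base amounts from the schedule: grand theft auto $45000; misdemeanor DUI $2700; insurance fraud $9700.
Stacking rule: highest base plus 15% of each additional charge. Highest is grand theft auto at $45000. Additional: $2700 × 15% = $405; $9700 × 15% = $1455. Combined base = $45000 + $1860 = $46860.
No failures to appear in the past ten years (−15%): $46860 × 0.85 = $39831.
Offense committed while on probation or parole (+30%): $39831 × 1.3 = $51780.30.
A deadly weapon other than a firearm was used (+50%): $51780.30 × 1.5 = $77670.45.
Rounded to the nearest dollar: $77670.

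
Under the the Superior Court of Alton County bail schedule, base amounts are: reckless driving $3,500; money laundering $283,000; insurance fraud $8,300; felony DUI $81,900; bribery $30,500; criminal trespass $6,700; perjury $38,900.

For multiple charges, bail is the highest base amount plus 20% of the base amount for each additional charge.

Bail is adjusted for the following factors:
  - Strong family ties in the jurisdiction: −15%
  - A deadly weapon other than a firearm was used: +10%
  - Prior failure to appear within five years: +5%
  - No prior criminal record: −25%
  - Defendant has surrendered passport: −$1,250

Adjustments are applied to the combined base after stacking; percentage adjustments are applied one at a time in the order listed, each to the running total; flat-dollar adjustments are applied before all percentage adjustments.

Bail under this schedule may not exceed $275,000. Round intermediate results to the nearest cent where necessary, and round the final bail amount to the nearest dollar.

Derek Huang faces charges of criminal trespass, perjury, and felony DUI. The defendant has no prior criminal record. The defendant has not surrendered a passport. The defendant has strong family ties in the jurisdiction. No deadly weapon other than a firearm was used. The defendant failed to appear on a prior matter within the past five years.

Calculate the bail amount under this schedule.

$60,927

Base amounts from the schedule: criminal trespass $6,700; perjury $38,900; felony DUI $81,900.
Stacking rule: highest base plus 20% of each additional charge. Highest is felony DUI at $81,900. Additional: $6,700 × 20% = $1,340; $38,900 × 20% = $7,780. Combined base = $81,900 + $9,120 = $91,020.
Strong family ties in the jurisdiction (−15%): $91,020 × 0.85 = $77,367.
Prior failure to appear within five years (+5%): $77,367 × 1.05 = $81,235.35.
No prior criminal record (−25%): $81,235.35 × 0.75 = $60,926.51.
$60,926.51 is within the $275,000 maximum.
Rounded to the nearest dollar: $60,927.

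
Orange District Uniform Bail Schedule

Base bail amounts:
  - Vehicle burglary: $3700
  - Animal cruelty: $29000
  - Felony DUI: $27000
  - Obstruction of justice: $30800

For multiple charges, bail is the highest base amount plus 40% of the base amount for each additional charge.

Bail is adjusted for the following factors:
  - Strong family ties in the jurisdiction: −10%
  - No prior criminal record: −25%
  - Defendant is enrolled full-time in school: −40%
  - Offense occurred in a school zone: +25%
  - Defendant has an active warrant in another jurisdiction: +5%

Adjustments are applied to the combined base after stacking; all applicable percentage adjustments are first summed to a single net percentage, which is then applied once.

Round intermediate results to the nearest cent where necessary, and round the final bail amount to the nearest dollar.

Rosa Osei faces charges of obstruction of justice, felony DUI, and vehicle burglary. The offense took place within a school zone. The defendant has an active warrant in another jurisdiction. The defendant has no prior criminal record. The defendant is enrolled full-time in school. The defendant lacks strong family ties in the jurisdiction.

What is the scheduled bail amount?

Base amounts from the schedule: obstruction of justice $30800; felony DUI $27000; vehicle burglary $3700.
Stacking rule: highest base plus 40% of each additional charge. Highest is obstruction of justice at $30800. Additional: $27000 × 40% = $10800; $3700 × 40% = $1480. Combined base = $30800 + $12280 = $43080.
Net percentage adjustment: −25% −40% +25% +5% = −35%. $43080 × 0.65 = $28002.

$28002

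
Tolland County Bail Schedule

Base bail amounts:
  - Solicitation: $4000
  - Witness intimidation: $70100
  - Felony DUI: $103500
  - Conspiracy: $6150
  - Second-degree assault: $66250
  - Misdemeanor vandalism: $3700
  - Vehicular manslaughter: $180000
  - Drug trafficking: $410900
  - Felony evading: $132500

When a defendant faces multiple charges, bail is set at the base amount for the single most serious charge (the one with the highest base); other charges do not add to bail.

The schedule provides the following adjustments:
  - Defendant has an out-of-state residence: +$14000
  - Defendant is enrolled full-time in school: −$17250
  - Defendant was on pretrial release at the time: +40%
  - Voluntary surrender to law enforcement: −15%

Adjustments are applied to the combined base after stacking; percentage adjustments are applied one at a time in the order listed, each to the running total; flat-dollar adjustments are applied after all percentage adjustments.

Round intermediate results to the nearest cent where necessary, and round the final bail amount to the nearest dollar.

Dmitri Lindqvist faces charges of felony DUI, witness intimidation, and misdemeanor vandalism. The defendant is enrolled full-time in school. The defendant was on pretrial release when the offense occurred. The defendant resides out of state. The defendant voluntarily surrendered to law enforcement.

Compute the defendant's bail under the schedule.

Base amounts from the schedule: felony DUI $103500; witness intimidation $70100; misdemeanor vandalism $3700.
Stacking rule: use the highest base only. Highest is felony DUI at $103500. Combined base = $103500.
Defendant was on pretrial release at the time (+40%): $103500 × 1.4 = $144900.
Voluntary surrender to law enforcement (−15%): $144900 × 0.85 = $123165.
Defendant has an out-of-state residence (+$14000 flat): $123165 + $14000 = $137165.
Defendant is enrolled full-time in school (−$17250 flat): $137165 − $17250 = $119915.

$119915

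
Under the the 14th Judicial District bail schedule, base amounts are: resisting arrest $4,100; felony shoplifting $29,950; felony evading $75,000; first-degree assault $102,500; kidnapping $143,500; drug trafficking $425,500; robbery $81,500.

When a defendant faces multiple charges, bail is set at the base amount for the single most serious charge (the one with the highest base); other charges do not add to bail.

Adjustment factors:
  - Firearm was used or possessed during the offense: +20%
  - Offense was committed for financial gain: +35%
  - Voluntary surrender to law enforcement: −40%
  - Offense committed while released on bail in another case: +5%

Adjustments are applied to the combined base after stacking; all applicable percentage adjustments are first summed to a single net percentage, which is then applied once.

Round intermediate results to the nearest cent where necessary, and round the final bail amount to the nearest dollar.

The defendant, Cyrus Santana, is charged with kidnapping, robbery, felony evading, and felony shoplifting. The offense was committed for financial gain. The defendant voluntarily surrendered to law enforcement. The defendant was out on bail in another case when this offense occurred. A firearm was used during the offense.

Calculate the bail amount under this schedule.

$172,200

Base amounts from the schedule: kidnapping $143,500; robbery $81,500; felony evading $75,000; felony shoplifting $29,950.
Stacking rule: use the highest base only. Highest is kidnapping at $143,500. Combined base = $143,500.
Net percentage adjustment: +20% +35% −40% +5% = +20%. $143,500 × 1.2 = $172,200.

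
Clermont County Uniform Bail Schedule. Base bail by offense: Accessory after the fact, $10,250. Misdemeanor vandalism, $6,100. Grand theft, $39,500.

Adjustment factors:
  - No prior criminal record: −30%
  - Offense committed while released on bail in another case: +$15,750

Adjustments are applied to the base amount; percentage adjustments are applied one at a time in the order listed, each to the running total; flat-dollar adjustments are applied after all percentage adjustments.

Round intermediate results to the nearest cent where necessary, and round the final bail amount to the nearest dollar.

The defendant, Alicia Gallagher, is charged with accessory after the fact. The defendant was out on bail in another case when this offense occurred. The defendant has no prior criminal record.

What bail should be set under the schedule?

Base amounts from the schedule: accessory after the fact $10,250.
Single charge. Combined base = $10,250.
No prior criminal record (−30%): $10,250 × 0.7 = $7,175.
Offense committed while released on bail in another case (+$15,750 flat): $7,175 + $15,750 = $22,925.

$22,925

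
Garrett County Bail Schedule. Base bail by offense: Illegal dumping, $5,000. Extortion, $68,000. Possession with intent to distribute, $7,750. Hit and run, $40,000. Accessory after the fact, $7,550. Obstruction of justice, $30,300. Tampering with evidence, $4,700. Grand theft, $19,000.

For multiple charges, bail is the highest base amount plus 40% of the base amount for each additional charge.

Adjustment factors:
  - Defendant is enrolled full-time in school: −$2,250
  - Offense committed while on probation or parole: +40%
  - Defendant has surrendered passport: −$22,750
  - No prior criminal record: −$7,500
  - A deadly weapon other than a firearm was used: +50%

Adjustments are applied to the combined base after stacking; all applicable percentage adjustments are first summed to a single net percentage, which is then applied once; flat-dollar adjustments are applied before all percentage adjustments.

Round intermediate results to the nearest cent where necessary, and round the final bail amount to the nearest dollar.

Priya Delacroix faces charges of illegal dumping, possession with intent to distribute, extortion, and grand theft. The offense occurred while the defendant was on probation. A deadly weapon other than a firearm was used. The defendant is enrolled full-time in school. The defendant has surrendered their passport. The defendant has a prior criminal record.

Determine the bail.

$105,830

Base amounts from the schedule: illegal dumping $5,000; possession with intent to distribute $7,750; extortion $68,000; grand theft $19,000.
Stacking rule: highest base plus 40% of each additional charge. Highest is extortion at $68,000. Additional: $5,000 × 40% = $2,000; $7,750 × 40% = $3,100; $19,000 × 40% = $7,600. Combined base = $68,000 + $12,700 = $80,700.
Defendant is enrolled full-time in school (−$2,250 flat): $80,700 − $2,250 = $78,450.
Defendant has surrendered passport (−$22,750 flat): $78,450 − $22,750 = $55,700.
Net percentage adjustment: +40% +50% = +90%. $55,700 × 1.9 = $105,830.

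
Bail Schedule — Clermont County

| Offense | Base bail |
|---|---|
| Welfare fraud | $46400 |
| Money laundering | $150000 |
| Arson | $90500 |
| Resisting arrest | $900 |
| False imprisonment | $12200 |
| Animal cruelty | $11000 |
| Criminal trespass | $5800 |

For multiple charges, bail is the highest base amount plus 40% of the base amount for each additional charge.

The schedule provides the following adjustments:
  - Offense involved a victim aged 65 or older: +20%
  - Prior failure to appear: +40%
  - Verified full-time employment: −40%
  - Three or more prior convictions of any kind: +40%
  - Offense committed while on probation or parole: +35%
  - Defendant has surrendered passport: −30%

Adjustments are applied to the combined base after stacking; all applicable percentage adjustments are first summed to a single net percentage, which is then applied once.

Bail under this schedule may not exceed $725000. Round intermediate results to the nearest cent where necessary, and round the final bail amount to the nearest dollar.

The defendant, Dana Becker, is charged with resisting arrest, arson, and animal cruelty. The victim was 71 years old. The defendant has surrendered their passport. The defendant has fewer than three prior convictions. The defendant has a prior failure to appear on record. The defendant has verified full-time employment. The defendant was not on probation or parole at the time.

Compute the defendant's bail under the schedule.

$85734

Base amounts from the schedule: resisting arrest $900; arson $90500; animal cruelty $11000.
Stacking rule: highest base plus 40% of each additional charge. Highest is arson at $90500. Additional: $900 × 40% = $360; $11000 × 40% = $4400. Combined base = $90500 + $4760 = $95260.
Net percentage adjustment: +20% +40% −40% −30% = −10%. $95260 × 0.9 = $85734.
$85734 is within the $725000 maximum.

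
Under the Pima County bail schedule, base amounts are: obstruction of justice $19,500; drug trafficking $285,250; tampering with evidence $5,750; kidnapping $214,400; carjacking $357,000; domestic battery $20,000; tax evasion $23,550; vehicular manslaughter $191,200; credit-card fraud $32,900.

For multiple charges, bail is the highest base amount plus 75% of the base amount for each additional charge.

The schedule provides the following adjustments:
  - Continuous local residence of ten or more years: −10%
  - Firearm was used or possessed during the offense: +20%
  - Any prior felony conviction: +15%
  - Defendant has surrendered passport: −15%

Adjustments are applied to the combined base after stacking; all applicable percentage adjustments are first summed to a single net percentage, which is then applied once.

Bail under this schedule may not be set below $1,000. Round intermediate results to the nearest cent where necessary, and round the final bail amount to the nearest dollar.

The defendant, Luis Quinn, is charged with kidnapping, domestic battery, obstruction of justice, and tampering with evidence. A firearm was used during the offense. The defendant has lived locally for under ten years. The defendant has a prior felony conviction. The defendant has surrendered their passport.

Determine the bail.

$298,005

Base amounts from the schedule: kidnapping $214,400; domestic battery $20,000; obstruction of justice $19,500; tampering with evidence $5,750.
Stacking rule: highest base plus 75% of each additional charge. Highest is kidnapping at $214,400. Additional: $20,000 × 75% = $15,000; $19,500 × 75% = $14,625; $5,750 × 75% = $4,312.50. Combined base = $214,400 + $33,937.50 = $248,337.50.
Net percentage adjustment: +20% +15% −15% = +20%. $248,337.50 × 1.2 = $298,005.
$298,005 is at or above the $1,000 minimum.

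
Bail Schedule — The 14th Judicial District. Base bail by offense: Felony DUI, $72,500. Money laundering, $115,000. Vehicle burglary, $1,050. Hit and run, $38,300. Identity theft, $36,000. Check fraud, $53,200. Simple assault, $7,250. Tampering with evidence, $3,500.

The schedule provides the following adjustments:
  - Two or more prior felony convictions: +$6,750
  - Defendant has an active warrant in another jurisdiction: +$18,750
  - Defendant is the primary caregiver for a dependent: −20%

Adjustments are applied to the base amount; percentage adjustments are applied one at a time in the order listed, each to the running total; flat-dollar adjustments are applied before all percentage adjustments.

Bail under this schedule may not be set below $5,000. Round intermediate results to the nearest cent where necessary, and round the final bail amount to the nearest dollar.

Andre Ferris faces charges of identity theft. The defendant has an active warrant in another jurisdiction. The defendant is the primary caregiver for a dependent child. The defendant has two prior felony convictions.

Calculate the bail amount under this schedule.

$49,200

Base amounts from the schedule: identity theft $36,000.
Single charge. Combined base = $36,000.
Two or more prior felony convictions (+$6,750 flat): $36,000 + $6,750 = $42,750.
Defendant has an active warrant in another jurisdiction (+$18,750 flat): $42,750 + $18,750 = $61,500.
Defendant is the primary caregiver for a dependent (−20%): $61,500 × 0.8 = $49,200.
$49,200 is at or above the $5,000 minimum.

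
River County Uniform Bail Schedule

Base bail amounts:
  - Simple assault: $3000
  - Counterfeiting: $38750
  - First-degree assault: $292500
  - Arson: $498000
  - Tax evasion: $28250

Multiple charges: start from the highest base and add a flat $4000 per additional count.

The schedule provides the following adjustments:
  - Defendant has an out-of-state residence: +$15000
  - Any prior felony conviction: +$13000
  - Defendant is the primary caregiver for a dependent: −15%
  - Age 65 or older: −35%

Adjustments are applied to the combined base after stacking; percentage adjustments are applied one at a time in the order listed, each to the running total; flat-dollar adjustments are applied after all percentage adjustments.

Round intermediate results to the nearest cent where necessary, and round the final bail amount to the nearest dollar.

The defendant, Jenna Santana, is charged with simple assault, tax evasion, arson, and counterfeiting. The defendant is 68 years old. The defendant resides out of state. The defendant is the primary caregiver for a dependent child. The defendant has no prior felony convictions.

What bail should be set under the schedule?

$296775

Base amounts from the schedule: simple assault $3000; tax evasion $28250; arson $498000; counterfeiting $38750.
Stacking rule: highest base plus $4000 per additional charge. Highest is arson at $498000; 3 additional charges → +$12000. Combined base = $510000.
Defendant is the primary caregiver for a dependent (−15%): $510000 × 0.85 = $433500.
Age 65 or older (−35%): $433500 × 0.65 = $281775.
Defendant has an out-of-state residence (+$15000 flat): $281775 + $15000 = $296775.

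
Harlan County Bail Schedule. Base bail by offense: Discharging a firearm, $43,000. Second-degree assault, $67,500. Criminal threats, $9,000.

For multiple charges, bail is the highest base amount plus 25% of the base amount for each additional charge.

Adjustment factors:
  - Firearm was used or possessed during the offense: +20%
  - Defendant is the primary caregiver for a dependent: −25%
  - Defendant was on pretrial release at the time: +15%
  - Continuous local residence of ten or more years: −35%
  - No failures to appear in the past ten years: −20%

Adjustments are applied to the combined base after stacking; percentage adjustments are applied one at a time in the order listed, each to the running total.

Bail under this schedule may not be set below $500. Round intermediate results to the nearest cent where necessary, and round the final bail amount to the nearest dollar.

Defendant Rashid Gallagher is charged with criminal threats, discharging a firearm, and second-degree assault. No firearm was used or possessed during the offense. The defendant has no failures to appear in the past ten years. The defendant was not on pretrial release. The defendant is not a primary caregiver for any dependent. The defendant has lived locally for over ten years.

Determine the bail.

$41,860

Base amounts from the schedule: criminal threats $9,000; discharging a firearm $43,000; second-degree assault $67,500.
Stacking rule: highest base plus 25% of each additional charge. Highest is second-degree assault at $67,500. Additional: $9,000 × 25% = $2,250; $43,000 × 25% = $10,750. Combined base = $67,500 + $13,000 = $80,500.
Continuous local residence of ten or more years (−35%): $80,500 × 0.65 = $52,325.
No failures to appear in the past ten years (−20%): $52,325 × 0.8 = $41,860.
$41,860 is at or above the $500 minimum.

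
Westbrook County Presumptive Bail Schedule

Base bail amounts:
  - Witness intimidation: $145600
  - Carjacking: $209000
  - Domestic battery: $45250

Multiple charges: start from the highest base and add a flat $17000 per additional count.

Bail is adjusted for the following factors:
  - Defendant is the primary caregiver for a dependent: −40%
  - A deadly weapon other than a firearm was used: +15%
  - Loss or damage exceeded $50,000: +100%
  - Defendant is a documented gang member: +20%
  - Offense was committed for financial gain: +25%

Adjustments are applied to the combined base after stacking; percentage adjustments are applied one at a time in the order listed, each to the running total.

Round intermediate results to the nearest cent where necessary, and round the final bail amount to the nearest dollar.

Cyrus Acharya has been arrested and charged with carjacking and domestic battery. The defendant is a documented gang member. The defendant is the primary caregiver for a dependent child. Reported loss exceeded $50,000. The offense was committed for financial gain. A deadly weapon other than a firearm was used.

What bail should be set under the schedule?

$467820

Base amounts from the schedule: carjacking $209000; domestic battery $45250.
Stacking rule: highest base plus $17000 per additional charge. Highest is carjacking at $209000; 1 additional charge → +$17000. Combined base = $226000.
Defendant is the primary caregiver for a dependent (−40%): $226000 × 0.6 = $135600.
A deadly weapon other than a firearm was used (+15%): $135600 × 1.15 = $155940.
Loss or damage exceeded $50,000 (+100%): $155940 × 2 = $311880.
Defendant is a documented gang member (+20%): $311880 × 1.2 = $374256.
Offense was committed for financial gain (+25%): $374256 × 1.25 = $467820.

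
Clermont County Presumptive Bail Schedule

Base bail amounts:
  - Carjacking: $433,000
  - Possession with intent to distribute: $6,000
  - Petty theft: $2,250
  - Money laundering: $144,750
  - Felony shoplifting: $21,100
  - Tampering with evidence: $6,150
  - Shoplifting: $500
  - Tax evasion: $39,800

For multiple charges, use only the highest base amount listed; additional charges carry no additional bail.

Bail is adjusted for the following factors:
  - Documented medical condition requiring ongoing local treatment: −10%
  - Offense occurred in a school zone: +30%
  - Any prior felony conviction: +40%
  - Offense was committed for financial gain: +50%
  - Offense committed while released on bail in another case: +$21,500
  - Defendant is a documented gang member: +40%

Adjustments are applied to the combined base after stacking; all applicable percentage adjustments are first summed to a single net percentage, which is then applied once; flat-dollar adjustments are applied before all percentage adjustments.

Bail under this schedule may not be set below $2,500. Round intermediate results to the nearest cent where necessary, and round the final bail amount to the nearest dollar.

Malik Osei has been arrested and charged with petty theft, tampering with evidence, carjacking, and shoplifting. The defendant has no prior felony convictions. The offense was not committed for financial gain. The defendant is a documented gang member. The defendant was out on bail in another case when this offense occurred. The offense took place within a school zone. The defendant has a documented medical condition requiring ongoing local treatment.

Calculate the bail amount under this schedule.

$727,200

Base amounts from the schedule: petty theft $2,250; tampering with evidence $6,150; carjacking $433,000; shoplifting $500.
Stacking rule: use the highest base only. Highest is carjacking at $433,000. Combined base = $433,000.
Offense committed while released on bail in another case (+$21,500 flat): $433,000 + $21,500 = $454,500.
Net percentage adjustment: −10% +30% +40% = +60%. $454,500 × 1.6 = $727,200.
$727,200 is at or above the $2,500 minimum.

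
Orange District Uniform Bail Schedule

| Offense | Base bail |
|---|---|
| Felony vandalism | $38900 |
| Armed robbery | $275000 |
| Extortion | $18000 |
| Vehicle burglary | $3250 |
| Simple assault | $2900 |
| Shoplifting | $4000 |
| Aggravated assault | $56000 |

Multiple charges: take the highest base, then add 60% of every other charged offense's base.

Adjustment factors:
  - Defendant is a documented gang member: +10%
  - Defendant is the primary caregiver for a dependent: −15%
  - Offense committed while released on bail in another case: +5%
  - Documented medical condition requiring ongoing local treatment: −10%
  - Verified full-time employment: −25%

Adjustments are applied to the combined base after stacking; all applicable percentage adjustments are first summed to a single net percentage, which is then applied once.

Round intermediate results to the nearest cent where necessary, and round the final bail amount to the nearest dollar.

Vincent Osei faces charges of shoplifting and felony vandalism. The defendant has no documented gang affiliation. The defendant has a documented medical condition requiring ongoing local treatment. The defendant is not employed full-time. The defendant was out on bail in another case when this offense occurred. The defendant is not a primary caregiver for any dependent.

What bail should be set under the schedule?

$39235

Base amounts from the schedule: shoplifting $4000; felony vandalism $38900.
Stacking rule: highest base plus 60% of each additional charge. Highest is felony vandalism at $38900. Additional: $4000 × 60% = $2400. Combined base = $38900 + $2400 = $41300.
Net percentage adjustment: +5% −10% = −5%. $41300 × 0.95 = $39235.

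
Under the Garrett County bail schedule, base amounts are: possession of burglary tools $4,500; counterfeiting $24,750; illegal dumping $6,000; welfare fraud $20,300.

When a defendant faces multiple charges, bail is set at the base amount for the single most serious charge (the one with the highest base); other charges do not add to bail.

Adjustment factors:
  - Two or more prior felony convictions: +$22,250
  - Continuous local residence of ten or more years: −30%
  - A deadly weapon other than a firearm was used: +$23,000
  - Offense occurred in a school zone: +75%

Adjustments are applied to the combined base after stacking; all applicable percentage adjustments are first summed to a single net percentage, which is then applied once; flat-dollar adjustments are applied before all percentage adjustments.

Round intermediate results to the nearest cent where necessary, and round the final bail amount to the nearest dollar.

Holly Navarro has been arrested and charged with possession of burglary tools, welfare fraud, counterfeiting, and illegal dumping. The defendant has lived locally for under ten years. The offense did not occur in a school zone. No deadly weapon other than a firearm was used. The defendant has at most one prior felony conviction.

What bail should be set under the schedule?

Base amounts from the schedule: possession of burglary tools $4,500; welfare fraud $20,300; counterfeiting $24,750; illegal dumping $6,000.
Stacking rule: use the highest base only. Highest is counterfeiting at $24,750. Combined base = $24,750.
No adjustment factors apply to this defendant.

$24,750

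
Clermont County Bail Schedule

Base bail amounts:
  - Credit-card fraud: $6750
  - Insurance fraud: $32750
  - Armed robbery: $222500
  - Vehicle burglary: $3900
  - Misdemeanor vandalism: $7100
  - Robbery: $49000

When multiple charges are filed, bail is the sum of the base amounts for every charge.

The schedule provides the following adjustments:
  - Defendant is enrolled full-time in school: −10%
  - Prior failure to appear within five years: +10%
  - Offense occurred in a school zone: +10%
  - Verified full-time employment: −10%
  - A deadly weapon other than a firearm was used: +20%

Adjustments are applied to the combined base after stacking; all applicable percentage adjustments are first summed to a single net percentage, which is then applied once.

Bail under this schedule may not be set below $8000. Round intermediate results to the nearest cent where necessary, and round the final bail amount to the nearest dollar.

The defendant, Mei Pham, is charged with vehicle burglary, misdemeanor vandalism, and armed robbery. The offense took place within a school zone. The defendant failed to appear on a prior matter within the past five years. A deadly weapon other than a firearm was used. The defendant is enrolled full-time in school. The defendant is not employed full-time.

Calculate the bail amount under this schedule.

$303550

Base amounts from the schedule: vehicle burglary $3900; misdemeanor vandalism $7100; armed robbery $222500.
Stacking rule: sum of all bases. $3900 + $7100 + $222500 = $233500.
Net percentage adjustment: −10% +10% +10% +20% = +30%. $233500 × 1.3 = $303550.
$303550 is at or above the $8000 minimum.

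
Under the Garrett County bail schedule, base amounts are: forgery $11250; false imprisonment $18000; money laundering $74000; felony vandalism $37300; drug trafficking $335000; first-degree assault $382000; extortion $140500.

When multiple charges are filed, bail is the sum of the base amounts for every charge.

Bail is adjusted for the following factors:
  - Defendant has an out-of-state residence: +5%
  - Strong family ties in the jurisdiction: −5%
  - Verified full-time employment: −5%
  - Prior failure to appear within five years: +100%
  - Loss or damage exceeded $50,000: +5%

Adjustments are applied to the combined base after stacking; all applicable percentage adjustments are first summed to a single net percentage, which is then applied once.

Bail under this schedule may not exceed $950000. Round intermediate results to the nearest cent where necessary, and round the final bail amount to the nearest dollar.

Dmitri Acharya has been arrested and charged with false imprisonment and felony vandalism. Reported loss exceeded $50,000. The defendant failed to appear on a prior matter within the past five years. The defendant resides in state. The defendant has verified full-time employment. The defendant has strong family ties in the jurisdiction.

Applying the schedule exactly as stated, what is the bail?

Base amounts from the schedule: false imprisonment $18000; felony vandalism $37300.
Stacking rule: sum of all bases. $18000 + $37300 = $55300.
Net percentage adjustment: −5% −5% +100% +5% = +95%. $55300 × 1.95 = $107835.
$107835 is within the $950000 maximum.

$107835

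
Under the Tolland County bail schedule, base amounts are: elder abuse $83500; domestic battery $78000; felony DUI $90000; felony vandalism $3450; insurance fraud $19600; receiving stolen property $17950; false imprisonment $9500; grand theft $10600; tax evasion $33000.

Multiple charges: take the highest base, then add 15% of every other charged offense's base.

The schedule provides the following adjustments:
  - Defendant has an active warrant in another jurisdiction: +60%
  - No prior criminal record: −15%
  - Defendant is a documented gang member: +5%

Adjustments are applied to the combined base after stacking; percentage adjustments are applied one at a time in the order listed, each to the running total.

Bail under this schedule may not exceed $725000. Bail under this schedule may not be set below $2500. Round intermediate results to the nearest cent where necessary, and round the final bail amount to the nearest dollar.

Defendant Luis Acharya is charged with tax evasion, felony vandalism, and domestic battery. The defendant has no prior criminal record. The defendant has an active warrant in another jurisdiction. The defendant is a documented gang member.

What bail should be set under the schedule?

Base amounts from the schedule: tax evasion $33000; felony vandalism $3450; domestic battery $78000.
Stacking rule: highest base plus 15% of each additional charge. Highest is domestic battery at $78000. Additional: $33000 × 15% = $4950; $3450 × 15% = $517.50. Combined base = $78000 + $5467.50 = $83467.50.
Defendant has an active warrant in another jurisdiction (+60%): $83467.50 × 1.6 = $133548.
No prior criminal record (−15%): $133548 × 0.85 = $113515.80.
Defendant is a documented gang member (+5%): $113515.80 × 1.05 = $119191.59.
$119191.59 is within the $725000 maximum.
$119191.59 is at or above the $2500 minimum.
Rounded to the nearest dollar: $119192.

$119192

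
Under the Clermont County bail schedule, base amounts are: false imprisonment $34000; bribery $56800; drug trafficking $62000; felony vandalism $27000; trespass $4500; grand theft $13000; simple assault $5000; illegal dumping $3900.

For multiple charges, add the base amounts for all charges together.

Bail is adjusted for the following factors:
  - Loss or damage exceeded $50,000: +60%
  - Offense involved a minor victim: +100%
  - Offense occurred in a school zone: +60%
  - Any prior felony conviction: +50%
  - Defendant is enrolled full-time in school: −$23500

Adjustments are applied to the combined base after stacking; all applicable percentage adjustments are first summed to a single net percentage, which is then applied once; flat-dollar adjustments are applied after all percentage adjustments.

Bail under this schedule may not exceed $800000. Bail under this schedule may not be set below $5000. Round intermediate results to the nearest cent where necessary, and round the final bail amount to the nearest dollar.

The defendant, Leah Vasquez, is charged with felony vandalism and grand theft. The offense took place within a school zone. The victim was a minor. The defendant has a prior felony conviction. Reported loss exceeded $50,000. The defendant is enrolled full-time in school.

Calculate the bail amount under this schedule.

Base amounts from the schedule: felony vandalism $27000; grand theft $13000.
Stacking rule: sum of all bases. $27000 + $13000 = $40000.
Net percentage adjustment: +60% +100% +60% +50% = +270%. $40000 × 3.7 = $148000.
Defendant is enrolled full-time in school (−$23500 flat): $148000 − $23500 = $124500.
$124500 is within the $800000 maximum.
$124500 is at or above the $5000 minimum.

$124500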